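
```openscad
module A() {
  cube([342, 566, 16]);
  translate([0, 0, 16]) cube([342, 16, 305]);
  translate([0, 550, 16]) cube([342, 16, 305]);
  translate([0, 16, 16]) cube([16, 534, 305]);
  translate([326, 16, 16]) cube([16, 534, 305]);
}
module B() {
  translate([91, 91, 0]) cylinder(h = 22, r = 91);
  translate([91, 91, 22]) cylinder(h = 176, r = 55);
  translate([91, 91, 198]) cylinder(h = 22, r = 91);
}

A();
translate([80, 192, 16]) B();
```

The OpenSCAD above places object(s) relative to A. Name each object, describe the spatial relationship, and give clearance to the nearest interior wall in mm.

A is an open box. B is a spool. The spool sits inside the open box, centred. The clearance to the nearest interior wall is 64 mm.

Clearances: x = 64, y = 176; minimum 64 mm.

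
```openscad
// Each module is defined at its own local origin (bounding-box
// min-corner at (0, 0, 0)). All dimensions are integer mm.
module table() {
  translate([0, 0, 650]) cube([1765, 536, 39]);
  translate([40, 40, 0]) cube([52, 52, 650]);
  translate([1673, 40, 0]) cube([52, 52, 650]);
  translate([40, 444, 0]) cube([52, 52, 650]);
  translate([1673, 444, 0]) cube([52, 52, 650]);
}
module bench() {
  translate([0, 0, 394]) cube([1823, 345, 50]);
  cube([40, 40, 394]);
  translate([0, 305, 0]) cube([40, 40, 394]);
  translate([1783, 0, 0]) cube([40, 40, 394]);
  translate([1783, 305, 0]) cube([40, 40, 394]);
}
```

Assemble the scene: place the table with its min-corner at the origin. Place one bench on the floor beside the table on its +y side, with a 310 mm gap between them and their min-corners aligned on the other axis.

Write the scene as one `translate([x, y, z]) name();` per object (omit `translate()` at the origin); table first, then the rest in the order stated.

table();
translate([0, 846, 0]) bench();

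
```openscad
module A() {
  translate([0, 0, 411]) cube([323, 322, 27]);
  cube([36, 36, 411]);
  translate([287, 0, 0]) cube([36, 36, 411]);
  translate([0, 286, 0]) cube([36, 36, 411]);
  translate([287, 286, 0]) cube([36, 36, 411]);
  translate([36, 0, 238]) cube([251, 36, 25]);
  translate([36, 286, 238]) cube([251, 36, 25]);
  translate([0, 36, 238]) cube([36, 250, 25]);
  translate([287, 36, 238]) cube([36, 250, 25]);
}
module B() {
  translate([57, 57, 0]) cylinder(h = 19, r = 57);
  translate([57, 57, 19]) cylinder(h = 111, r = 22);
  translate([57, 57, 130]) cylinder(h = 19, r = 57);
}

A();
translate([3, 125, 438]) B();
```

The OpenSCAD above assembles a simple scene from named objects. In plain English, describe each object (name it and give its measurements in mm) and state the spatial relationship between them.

A is a simple wooden stool: a rectangular seat 323 mm (x) by 322 mm (y), 27 mm thick, top face at z = 438 mm, on four square legs, each 36×36 mm in cross-section. The legs rest on z = 0, each flush with a corner of the seat. Four stretchers, 36 mm wide and 25 mm tall, connect adjacent legs with their undersides at z = 238 mm, each running between the inner faces of the legs it joins and aligned with the legs' outer faces on the other axis.

B is a spool: two coaxial disc flanges of radius 57 mm and thickness 19 mm, joined by a core cylinder of radius 22 mm and height 111 mm. The lower flange rests on z = 0 and the three cylinders share a vertical axis.

The spool is on top of the stool.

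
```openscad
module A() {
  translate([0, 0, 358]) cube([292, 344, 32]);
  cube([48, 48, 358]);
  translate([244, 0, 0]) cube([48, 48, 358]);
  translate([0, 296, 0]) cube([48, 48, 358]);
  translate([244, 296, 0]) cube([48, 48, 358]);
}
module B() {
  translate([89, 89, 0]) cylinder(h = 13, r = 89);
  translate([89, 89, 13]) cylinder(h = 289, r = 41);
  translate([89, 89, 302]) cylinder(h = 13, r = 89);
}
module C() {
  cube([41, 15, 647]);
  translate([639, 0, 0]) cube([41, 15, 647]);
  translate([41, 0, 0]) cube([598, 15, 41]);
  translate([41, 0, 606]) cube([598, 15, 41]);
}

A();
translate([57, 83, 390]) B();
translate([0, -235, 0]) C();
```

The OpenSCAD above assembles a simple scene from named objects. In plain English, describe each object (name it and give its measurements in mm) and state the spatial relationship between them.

A is a four-legged stool. The seat is a 292×344×32 mm slab whose top surface is at z = 390 mm; four square legs, each 48×48 mm in cross-section, run from the floor (z = 0) to the underside of the seat, each flush with a corner of the seat.

B is a spool: two coaxial disc flanges of radius 89 mm and thickness 13 mm, joined by a core cylinder of radius 41 mm and height 289 mm. The lower flange rests on z = 0 and the three cylinders share a vertical axis.

C is a picture frame with a 598×565 mm rectangular opening (x by z) and a uniform 41 mm border on every side. Frame depth is 15 mm along y. It is built from two vertical stiles running the full outside height and two horizontal rails spanning the gap between the stiles.

The spool is on top of the stool, centred. The picture frame is on the floor beside the stool on its −y side.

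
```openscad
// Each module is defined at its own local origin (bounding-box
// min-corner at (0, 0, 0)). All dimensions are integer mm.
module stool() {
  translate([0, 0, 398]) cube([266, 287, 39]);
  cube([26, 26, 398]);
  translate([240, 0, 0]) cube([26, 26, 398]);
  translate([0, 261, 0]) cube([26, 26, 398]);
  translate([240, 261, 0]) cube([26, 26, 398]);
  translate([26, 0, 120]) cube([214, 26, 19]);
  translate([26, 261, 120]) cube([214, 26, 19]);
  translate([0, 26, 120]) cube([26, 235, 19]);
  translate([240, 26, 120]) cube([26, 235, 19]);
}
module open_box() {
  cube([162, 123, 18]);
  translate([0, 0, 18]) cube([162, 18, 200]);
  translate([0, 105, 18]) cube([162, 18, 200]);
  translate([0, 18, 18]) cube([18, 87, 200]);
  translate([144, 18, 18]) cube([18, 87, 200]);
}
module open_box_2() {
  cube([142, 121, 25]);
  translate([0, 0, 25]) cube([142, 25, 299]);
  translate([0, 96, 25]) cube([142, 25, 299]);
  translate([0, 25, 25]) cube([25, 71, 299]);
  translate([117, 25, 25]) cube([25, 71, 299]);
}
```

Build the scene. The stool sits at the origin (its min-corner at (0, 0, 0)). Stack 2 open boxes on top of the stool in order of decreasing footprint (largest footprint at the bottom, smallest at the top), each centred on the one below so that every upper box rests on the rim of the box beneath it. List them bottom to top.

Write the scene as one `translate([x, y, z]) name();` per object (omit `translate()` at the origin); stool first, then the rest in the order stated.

stool();
translate([52, 82, 437]) open_box();
translate([62, 83, 655]) open_box_2();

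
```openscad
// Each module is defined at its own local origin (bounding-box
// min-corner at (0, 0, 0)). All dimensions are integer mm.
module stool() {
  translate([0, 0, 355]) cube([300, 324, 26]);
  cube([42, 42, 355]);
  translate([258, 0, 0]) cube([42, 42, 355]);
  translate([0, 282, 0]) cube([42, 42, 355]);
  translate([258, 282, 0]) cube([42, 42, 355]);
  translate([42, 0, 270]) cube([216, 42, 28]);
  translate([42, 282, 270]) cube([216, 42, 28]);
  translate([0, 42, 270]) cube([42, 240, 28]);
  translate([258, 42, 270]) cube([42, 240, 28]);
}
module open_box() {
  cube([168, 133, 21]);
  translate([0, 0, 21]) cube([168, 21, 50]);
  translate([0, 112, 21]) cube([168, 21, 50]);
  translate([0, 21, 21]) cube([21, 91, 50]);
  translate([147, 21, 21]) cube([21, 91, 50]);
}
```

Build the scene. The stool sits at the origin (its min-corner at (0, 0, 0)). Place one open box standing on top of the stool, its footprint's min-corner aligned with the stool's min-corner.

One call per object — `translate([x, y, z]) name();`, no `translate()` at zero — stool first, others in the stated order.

stool();
translate([0, 0, 381]) open_box();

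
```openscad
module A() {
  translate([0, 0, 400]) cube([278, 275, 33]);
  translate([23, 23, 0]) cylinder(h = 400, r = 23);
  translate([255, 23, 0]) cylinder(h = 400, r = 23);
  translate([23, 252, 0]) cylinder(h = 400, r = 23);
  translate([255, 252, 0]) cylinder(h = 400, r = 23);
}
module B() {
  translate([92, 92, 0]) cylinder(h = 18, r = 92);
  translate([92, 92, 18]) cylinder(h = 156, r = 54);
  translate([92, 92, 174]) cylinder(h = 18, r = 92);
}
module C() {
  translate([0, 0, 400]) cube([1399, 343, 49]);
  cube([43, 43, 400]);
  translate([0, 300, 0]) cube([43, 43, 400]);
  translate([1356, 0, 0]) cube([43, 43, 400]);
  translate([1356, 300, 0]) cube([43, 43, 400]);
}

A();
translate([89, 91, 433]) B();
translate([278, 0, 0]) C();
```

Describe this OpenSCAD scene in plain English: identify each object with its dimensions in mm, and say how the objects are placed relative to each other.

A is a four-legged stool. The seat is 278×275 mm, 33 mm thick, top at z = 433 mm. It stands on four round legs, each 46 mm in diameter, from z = 0 to the seat underside, each leg's axis is inset half a diameter from the nearest pair of seat edges (so the leg's bounding box is flush with the corner).

B is a spool: two coaxial disc flanges of radius 92 mm and thickness 18 mm, joined by a core cylinder of radius 54 mm and height 156 mm. The lower flange rests on z = 0 and the three cylinders share a vertical axis.

C is a bench: a 1399×343 mm seat slab, 49 mm thick, top at z = 449 mm, on four 43×43 mm square legs flush with the seat corners and standing on z = 0.

The spool is on top of the stool. The bench is against the stool's +x side, with their −y faces flush.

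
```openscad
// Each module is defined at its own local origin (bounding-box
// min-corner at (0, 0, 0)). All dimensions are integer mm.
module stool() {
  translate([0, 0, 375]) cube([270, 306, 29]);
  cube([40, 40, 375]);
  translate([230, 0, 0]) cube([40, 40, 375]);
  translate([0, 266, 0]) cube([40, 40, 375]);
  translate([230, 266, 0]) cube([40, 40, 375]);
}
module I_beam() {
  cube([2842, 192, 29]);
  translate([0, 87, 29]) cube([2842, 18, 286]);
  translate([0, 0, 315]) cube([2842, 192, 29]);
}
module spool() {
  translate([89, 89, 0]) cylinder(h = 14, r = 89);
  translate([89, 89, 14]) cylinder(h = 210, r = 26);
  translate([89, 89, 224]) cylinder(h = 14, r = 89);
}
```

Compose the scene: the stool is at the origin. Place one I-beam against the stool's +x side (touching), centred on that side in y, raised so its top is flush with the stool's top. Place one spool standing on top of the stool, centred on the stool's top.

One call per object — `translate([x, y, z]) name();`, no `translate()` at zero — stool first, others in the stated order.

stool();
translate([270, 57, 60]) I_beam();
translate([46, 64, 404]) spool();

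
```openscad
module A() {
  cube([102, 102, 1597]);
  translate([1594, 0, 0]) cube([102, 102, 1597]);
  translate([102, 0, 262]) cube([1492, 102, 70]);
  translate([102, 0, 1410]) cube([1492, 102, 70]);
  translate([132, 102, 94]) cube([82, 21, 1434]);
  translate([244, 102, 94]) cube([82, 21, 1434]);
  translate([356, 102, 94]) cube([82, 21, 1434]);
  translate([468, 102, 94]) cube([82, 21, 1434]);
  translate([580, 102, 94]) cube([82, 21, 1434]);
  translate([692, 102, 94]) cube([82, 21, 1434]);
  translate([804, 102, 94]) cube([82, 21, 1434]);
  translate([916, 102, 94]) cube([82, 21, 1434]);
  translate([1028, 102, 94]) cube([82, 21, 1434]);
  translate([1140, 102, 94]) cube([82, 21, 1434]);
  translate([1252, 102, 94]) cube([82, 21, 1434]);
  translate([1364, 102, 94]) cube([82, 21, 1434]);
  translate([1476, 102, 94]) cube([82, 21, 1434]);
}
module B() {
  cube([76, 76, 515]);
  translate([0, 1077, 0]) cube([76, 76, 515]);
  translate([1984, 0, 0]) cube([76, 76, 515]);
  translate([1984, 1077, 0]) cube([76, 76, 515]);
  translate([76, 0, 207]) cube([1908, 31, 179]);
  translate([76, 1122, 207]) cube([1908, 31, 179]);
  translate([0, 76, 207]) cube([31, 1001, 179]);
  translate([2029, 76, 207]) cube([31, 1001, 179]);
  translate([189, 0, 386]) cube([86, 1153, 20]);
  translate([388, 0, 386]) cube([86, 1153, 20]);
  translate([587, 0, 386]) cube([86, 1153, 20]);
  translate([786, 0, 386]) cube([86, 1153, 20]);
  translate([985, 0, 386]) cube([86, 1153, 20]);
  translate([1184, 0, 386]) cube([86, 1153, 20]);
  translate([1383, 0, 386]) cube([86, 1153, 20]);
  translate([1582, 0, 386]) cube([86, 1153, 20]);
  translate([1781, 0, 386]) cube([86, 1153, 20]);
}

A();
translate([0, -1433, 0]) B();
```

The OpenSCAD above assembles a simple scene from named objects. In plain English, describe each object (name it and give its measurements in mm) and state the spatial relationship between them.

A is a fence section. Two 102×102 mm posts, 1597 mm tall, stand on the floor with a clear span of 1492 mm between their inner faces. Two horizontal rails of 102×70 mm section span the gap between the posts with their undersides at z = 262 mm and z = 1410 mm, flush with the posts' −y face. 13 pickets, each 82 mm wide, 21 mm thick and 1434 mm tall, are fixed to the +y face of the rails with their bottoms at z = 94 mm, evenly spaced across the span with equal gaps (rounded down to the nearest mm) at the −x end and between each pair — any rounding remainder accumulates at the +x end.

B is a bed frame 2060 mm long (x) by 1153 mm wide (y). Four 76×76 mm corner posts, 515 mm tall, at the corners of the footprint. Four rails of 31 mm thickness and 179 mm height run between adjacent posts with their undersides at z = 207 mm, their outer faces flush with the outside of the frame (the two x-running rails run between the posts' inner faces; the two y-running rails run between the posts' inner faces). 9 slats, each 86 mm wide (x) and 20 mm thick, lie across the top of the two x-running rails, running the full 1153 mm width of the frame in y; the slats are evenly spaced along x between the inner faces of the end posts with equal gaps (rounded down to the nearest mm) at the −x end and between each pair — any rounding remainder accumulates at the +x end.

The bed frame is on the floor beside the fence section on its −y side.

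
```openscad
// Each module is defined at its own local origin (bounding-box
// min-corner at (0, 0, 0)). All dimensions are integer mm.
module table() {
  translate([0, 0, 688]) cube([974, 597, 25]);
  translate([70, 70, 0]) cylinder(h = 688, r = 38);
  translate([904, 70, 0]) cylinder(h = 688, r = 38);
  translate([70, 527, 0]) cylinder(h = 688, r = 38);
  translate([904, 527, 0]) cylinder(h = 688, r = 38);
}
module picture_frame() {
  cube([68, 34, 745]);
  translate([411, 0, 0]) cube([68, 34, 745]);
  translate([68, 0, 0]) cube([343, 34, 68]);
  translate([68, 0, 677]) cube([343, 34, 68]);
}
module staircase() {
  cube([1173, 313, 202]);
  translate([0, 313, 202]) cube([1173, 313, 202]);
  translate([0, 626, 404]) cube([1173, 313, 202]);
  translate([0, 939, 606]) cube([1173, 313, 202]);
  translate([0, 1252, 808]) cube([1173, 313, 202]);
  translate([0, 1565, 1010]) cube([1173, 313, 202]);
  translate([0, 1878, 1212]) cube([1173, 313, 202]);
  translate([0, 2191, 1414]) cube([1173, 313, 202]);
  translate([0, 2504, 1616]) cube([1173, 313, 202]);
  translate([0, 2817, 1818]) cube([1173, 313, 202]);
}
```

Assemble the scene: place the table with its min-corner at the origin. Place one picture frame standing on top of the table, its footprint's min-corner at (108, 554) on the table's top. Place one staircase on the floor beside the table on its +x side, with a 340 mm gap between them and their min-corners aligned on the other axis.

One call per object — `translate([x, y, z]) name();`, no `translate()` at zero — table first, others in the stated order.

table();
translate([108, 554, 713]) picture_frame();
translate([1314, 0, 0]) staircase();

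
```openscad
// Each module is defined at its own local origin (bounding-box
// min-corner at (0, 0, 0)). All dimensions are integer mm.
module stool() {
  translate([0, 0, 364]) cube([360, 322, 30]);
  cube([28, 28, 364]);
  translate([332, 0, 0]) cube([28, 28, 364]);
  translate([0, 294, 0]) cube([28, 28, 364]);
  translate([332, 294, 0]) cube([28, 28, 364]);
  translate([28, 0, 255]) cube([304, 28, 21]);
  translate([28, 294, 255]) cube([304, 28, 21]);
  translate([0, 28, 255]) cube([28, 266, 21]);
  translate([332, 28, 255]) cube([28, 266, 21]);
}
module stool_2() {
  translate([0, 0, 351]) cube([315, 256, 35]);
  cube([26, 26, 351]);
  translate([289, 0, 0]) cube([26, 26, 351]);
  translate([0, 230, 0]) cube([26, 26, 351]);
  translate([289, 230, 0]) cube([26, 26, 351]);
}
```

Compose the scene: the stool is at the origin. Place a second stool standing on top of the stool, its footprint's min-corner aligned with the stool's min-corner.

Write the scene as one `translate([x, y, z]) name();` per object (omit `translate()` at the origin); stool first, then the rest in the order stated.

stool();
translate([0, 0, 394]) stool_2();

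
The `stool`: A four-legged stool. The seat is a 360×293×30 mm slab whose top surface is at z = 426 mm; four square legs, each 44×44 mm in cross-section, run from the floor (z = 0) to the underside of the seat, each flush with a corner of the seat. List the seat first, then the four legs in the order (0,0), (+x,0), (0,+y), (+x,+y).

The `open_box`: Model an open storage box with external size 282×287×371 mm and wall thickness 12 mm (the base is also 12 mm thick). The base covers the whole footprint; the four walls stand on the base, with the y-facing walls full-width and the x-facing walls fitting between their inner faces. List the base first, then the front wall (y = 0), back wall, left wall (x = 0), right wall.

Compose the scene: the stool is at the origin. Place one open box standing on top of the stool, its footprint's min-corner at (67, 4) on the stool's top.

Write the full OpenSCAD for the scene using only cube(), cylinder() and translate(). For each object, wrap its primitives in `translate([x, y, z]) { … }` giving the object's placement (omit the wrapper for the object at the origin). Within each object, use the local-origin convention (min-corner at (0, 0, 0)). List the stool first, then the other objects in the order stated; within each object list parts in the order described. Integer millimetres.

translate([0, 0, 396]) cube([360, 293, 30]);
cube([44, 44, 396]);
translate([316, 0, 0]) cube([44, 44, 396]);
translate([0, 249, 0]) cube([44, 44, 396]);
translate([316, 249, 0]) cube([44, 44, 396]);
translate([67, 4, 426]) {
  cube([282, 287, 12]);
  translate([0, 0, 12]) cube([282, 12, 359]);
  translate([0, 275, 12]) cube([282, 12, 359]);
  translate([0, 12, 12]) cube([12, 263, 359]);
  translate([270, 12, 12]) cube([12, 263, 359]);
}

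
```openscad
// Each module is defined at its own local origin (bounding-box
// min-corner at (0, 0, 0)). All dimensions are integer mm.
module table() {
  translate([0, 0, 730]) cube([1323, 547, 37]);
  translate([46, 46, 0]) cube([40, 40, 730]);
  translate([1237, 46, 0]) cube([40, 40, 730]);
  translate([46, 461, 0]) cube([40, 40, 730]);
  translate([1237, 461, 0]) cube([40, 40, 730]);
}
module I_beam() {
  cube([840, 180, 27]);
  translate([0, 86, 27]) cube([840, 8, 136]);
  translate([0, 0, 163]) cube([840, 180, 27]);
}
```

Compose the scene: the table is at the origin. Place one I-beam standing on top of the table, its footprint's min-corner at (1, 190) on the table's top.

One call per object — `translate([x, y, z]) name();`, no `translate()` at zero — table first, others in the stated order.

table();
translate([1, 190, 767]) I_beam();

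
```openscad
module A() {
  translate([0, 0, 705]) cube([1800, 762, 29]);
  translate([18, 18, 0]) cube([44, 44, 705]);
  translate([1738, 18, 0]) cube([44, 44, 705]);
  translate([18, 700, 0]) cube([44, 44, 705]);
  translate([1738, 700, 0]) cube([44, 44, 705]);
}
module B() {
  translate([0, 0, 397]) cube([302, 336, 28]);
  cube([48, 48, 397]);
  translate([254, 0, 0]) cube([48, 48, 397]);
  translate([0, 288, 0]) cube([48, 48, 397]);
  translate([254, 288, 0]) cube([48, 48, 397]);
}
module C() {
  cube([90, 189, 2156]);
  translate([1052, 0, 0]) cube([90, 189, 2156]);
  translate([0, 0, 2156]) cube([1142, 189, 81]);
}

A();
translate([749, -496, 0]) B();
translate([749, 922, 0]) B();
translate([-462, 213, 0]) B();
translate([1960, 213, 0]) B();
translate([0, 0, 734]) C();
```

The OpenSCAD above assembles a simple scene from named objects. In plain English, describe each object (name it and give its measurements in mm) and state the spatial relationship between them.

A is a rectangular dining table. The top is 1800×762×29 mm with its upper surface at z = 734 mm. It stands on four 44×44 mm square legs, each inset 18 mm from the nearest pair of top edges, running from the floor to the underside of the top.

B is a four-legged stool. The seat is a 302×336×28 mm slab whose top surface is at z = 425 mm; four square legs, each 48×48 mm in cross-section, run from the floor (z = 0) to the underside of the seat, each flush with a corner of the seat.

C is a door frame. The clear opening is 962 mm wide and 2156 mm high. Two 90 mm wide jambs, 189 mm deep, stand either side of the opening from the floor to the top of the opening. A 81 mm thick head sits across the top of both jambs, spanning the full outside width of the frame.

Four stools sit around the table at the −y, +y, −x, +x sides. The door frame is on top of the table.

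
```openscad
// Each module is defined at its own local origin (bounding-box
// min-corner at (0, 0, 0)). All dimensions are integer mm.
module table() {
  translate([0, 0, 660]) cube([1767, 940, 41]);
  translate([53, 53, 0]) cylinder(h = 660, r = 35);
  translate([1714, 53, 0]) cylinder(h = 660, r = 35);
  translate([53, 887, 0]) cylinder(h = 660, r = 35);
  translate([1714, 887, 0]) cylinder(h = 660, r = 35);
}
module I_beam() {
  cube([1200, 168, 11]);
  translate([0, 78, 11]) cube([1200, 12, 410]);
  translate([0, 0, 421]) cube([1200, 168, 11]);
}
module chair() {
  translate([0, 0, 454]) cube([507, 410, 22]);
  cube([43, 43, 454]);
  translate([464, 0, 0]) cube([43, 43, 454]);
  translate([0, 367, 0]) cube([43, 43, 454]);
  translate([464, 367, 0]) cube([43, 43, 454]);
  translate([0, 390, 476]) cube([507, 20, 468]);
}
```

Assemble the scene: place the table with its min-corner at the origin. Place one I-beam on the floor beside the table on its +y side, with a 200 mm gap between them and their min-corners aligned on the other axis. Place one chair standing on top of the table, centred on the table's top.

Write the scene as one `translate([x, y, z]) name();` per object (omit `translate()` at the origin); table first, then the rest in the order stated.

table();
translate([0, 1140, 0]) I_beam();
translate([630, 265, 701]) chair();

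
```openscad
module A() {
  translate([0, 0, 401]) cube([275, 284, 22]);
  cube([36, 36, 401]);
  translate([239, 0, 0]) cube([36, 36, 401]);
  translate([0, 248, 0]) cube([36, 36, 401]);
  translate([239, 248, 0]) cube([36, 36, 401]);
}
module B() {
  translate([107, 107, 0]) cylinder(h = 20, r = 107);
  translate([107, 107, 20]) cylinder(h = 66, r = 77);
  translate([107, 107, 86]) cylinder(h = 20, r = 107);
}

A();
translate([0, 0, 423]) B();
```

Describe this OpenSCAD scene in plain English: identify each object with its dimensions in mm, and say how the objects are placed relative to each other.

A is a simple wooden stool: a rectangular seat 275 mm (x) by 284 mm (y), 22 mm thick, top face at z = 423 mm, on four square legs, each 36×36 mm in cross-section. The legs rest on z = 0, each flush with a corner of the seat.

B is a spool: two coaxial disc flanges of radius 107 mm and thickness 20 mm, joined by a core cylinder of radius 77 mm and height 66 mm. The lower flange rests on z = 0 and the three cylinders share a vertical axis.

The spool is on top of the stool.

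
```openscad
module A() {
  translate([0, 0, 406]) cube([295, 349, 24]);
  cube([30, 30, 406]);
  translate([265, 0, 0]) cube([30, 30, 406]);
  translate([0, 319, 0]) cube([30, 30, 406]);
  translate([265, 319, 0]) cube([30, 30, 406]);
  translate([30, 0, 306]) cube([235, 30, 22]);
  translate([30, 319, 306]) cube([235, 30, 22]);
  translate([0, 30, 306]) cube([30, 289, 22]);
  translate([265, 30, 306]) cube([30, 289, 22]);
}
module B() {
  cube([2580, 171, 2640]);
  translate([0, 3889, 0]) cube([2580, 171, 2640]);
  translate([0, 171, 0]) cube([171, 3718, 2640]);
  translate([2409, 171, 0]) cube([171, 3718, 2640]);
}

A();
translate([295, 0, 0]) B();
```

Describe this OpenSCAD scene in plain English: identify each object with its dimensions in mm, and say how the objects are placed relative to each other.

A is a simple wooden stool: a rectangular seat 295 mm (x) by 349 mm (y), 24 mm thick, top face at z = 430 mm, on four square legs, each 30×30 mm in cross-section. The legs rest on z = 0, each flush with a corner of the seat. Four stretchers, 30 mm wide and 22 mm tall, connect adjacent legs with their undersides at z = 306 mm, each running between the inner faces of the legs it joins and aligned with the legs' outer faces on the other axis.

B is the wall frame of a small rectangular building: four walls, each 2640 mm tall and 171 mm thick, enclosing a footprint 2580 mm (x) by 4060 mm (y) outside-to-outside, with no floor or roof. The front and back walls (the −y and +y sides) span the full width; the two side walls fit between them.

The house frame is against the stool's +x side, with their −y faces flush.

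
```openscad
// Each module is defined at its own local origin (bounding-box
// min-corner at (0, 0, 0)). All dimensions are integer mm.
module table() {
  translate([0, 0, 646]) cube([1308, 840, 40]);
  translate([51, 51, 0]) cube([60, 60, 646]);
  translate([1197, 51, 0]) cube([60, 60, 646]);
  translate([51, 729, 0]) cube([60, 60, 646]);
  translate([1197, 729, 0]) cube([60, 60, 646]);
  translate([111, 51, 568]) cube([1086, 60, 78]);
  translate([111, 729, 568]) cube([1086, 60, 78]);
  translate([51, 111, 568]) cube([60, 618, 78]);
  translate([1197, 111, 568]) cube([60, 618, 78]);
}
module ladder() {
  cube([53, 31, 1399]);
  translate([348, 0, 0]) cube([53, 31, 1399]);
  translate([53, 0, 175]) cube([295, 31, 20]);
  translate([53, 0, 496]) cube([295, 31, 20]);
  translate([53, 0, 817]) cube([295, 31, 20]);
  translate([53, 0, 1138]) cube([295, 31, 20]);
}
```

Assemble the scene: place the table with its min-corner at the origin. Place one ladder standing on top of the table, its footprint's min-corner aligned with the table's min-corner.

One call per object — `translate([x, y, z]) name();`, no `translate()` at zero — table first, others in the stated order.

table();
translate([0, 0, 686]) ladder();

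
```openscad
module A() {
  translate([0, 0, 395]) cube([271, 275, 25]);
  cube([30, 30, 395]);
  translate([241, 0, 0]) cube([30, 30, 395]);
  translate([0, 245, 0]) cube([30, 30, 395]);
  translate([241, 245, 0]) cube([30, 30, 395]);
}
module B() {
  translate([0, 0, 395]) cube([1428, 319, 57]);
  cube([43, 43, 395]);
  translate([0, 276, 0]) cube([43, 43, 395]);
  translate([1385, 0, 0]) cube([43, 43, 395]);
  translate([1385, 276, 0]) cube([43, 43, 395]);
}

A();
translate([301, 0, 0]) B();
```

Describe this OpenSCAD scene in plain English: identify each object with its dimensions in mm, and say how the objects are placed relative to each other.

A is a four-legged stool. The seat is 271×275 mm, 25 mm thick, top at z = 420 mm. It stands on four square legs, each 30×30 mm in cross-section, from z = 0 to the seat underside, each flush with a corner of the seat.

B is a bench: a 1428×319 mm seat slab, 57 mm thick, top at z = 452 mm, on four 43×43 mm square legs flush with the seat corners and standing on z = 0.

The bench is on the floor beside the stool on its +x side.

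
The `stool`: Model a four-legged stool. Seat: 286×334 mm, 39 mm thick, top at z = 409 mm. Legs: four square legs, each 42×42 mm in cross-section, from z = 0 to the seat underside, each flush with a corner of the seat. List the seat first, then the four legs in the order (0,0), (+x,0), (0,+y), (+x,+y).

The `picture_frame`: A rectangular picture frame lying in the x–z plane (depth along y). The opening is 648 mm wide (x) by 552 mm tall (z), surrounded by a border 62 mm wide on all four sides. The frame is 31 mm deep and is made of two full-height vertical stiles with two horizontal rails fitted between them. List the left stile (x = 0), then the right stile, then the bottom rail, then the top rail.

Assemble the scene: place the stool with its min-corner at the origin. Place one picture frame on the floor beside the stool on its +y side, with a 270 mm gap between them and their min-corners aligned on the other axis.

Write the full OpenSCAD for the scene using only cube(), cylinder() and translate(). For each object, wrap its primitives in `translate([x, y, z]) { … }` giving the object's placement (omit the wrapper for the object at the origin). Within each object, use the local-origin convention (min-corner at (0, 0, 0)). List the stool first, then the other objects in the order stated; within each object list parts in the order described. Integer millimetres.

translate([0, 0, 370]) cube([286, 334, 39]);
cube([42, 42, 370]);
translate([244, 0, 0]) cube([42, 42, 370]);
translate([0, 292, 0]) cube([42, 42, 370]);
translate([244, 292, 0]) cube([42, 42, 370]);
translate([0, 604, 0]) {
  cube([62, 31, 676]);
  translate([710, 0, 0]) cube([62, 31, 676]);
  translate([62, 0, 0]) cube([648, 31, 62]);
  translate([62, 0, 614]) cube([648, 31, 62]);
}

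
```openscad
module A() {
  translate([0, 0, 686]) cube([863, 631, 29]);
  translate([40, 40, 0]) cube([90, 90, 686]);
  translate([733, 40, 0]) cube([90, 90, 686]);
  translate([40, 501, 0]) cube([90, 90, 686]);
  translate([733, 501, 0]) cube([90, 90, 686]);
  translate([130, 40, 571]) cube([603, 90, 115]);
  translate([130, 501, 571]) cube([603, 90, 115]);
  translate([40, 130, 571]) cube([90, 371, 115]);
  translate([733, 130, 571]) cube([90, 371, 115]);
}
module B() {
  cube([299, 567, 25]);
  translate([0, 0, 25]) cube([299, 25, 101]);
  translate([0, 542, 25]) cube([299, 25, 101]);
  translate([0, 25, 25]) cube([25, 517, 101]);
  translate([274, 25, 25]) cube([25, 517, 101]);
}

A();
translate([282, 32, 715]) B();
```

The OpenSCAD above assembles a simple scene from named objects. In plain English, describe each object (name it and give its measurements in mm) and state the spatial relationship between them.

A is a rectangular dining table. The top is 863×631×29 mm with its upper surface at z = 715 mm. It stands on four 90×90 mm square legs, each inset 40 mm from the nearest pair of top edges, running from the floor to the underside of the top. Four apron rails, 90 mm thick and 115 mm tall, run between adjacent legs with their top edges flush with the underside of the top and their outer faces flush with the legs' outer faces.

B is an open-topped rectangular box: outside dimensions 299×567×126 mm, with a uniform wall and base thickness of 25 mm. The base is a full 299×567 slab on the floor; four walls sit on top of the base. The front and back walls (the −y and +y sides) span the full width; the two side walls fit between them.

The open box is on top of the table, centred.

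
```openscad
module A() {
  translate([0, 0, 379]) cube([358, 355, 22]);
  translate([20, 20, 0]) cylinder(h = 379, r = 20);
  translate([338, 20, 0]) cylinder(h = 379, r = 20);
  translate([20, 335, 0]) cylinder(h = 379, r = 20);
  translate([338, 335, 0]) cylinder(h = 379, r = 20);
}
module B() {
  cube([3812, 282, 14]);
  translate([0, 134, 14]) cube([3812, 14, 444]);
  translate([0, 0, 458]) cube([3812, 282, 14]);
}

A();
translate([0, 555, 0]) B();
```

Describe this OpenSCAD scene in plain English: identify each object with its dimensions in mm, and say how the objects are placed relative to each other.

A is a four-legged stool. The seat is a 358×355×22 mm slab whose top surface is at z = 401 mm; four round legs, each 40 mm in diameter, run from the floor (z = 0) to the underside of the seat, each leg's axis is inset half a diameter from the nearest pair of seat edges (so the leg's bounding box is flush with the corner).

B is an I-beam lying along x, 3812 mm long. Overall section height 472 mm. Two flanges 282 mm wide (y) and 14 mm thick, one on the floor and one at the top; a web 14 mm thick runs between them, centred on the flange width.

The I-beam is on the floor beside the stool on its +y side.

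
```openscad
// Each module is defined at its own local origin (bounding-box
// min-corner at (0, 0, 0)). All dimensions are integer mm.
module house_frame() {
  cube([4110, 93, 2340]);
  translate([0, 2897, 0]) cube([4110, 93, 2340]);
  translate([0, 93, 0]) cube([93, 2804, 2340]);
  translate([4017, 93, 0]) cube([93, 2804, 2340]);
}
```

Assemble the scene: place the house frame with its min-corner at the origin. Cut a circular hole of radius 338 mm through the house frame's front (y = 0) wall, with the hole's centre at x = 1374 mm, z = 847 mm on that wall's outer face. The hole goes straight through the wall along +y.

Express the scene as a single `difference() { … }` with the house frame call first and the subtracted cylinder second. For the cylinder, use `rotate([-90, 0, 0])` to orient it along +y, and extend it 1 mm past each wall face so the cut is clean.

difference() {
  house_frame();
  translate([1374, -1, 847]) rotate([-90, 0, 0]) cylinder(h = 95, r = 338);
}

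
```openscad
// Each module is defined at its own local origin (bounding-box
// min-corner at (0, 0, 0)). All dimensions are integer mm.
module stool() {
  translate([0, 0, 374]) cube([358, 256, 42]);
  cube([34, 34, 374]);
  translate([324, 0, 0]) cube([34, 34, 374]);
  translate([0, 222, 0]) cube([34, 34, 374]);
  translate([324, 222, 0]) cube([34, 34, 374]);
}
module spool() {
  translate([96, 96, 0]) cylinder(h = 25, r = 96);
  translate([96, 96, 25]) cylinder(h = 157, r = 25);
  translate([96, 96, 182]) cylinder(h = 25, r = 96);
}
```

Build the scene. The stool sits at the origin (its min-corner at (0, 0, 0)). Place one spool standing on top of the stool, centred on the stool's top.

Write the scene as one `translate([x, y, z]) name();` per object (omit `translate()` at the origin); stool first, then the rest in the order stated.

stool();
translate([83, 32, 416]) spool();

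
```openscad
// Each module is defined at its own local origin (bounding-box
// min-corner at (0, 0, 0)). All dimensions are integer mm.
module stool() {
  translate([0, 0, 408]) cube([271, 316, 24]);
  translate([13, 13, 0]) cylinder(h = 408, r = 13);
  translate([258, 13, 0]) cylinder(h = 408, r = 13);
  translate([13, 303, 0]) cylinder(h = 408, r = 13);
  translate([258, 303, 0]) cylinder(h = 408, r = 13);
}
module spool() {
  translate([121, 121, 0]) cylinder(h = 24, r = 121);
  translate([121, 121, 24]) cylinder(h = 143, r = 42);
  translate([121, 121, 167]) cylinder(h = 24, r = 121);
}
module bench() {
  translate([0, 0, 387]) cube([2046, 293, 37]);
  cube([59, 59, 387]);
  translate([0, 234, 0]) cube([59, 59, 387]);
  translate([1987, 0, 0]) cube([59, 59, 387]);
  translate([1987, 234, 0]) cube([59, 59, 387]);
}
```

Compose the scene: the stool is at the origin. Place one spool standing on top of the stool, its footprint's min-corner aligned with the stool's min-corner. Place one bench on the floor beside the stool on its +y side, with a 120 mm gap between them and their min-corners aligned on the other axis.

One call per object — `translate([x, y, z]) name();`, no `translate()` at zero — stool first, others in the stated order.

stool();
translate([0, 0, 432]) spool();
translate([0, 436, 0]) bench();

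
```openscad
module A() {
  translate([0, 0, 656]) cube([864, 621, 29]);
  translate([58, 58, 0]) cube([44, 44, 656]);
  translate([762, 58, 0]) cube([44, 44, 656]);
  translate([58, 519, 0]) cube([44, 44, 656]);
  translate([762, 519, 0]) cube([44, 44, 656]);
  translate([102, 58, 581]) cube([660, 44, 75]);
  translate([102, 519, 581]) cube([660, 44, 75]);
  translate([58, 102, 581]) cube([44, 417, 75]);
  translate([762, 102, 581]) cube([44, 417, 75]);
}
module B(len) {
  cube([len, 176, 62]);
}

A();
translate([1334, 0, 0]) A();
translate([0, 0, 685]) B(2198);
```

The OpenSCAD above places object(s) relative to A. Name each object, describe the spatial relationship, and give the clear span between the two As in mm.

A is a table. B is a beam. A beam spans the tops of two tables. The clear span between the two tables is 470 mm.

Second table starts at x = 1334; first ends at x = 864; clear span = 1334 − 864 = 470 mm.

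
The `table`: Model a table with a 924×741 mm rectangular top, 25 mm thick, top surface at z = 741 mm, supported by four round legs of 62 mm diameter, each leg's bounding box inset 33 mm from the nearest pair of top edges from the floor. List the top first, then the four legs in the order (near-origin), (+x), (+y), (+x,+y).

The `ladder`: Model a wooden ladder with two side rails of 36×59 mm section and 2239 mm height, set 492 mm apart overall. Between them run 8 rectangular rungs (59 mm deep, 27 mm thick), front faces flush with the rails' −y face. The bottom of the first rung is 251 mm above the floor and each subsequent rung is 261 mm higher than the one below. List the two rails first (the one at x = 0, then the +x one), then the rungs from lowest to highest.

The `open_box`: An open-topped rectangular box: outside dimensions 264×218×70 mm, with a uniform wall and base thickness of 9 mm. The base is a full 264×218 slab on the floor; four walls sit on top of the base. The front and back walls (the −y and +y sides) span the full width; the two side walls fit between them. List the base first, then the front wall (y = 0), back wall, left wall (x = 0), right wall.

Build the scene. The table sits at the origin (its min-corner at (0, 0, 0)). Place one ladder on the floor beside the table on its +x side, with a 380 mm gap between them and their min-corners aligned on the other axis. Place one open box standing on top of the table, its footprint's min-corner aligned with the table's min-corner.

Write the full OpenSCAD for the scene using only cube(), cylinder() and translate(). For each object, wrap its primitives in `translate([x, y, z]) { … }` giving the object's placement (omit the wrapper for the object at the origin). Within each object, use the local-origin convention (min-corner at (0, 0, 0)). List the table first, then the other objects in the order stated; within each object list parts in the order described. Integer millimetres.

translate([0, 0, 716]) cube([924, 741, 25]);
translate([64, 64, 0]) cylinder(h = 716, r = 31);
translate([860, 64, 0]) cylinder(h = 716, r = 31);
translate([64, 677, 0]) cylinder(h = 716, r = 31);
translate([860, 677, 0]) cylinder(h = 716, r = 31);
translate([1304, 0, 0]) {
  cube([36, 59, 2239]);
  translate([456, 0, 0]) cube([36, 59, 2239]);
  translate([36, 0, 251]) cube([420, 59, 27]);
  translate([36, 0, 512]) cube([420, 59, 27]);
  translate([36, 0, 773]) cube([420, 59, 27]);
  translate([36, 0, 1034]) cube([420, 59, 27]);
  translate([36, 0, 1295]) cube([420, 59, 27]);
  translate([36, 0, 1556]) cube([420, 59, 27]);
  translate([36, 0, 1817]) cube([420, 59, 27]);
  translate([36, 0, 2078]) cube([420, 59, 27]);
}
translate([0, 0, 741]) {
  cube([264, 218, 9]);
  translate([0, 0, 9]) cube([264, 9, 61]);
  translate([0, 209, 9]) cube([264, 9, 61]);
  translate([0, 9, 9]) cube([9, 200, 61]);
  translate([255, 9, 9]) cube([9, 200, 61]);
}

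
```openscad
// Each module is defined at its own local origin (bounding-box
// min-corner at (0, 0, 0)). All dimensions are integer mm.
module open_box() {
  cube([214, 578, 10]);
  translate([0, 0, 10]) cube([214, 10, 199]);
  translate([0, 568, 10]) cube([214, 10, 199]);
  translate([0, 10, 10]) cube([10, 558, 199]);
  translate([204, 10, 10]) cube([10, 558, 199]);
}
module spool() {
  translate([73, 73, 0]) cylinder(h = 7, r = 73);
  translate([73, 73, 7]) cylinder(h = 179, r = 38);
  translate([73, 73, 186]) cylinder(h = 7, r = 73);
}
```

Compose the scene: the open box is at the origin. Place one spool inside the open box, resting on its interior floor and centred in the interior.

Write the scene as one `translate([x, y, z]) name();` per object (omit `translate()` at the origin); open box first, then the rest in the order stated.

open_box();
translate([34, 216, 10]) spool();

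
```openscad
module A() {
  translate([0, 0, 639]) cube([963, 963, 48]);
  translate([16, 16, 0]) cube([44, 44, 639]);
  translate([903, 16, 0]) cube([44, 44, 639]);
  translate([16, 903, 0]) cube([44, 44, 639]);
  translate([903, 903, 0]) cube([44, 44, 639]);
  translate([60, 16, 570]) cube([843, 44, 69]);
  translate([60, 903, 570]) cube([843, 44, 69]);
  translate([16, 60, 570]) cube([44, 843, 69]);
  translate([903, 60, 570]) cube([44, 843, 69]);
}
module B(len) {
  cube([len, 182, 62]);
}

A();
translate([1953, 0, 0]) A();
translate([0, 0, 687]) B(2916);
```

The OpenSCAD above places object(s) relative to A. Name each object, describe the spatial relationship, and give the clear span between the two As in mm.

Second table starts at x = 1953; first ends at x = 963; clear span = 1953 − 963 = 990 mm.

A is a table. B is a beam. A beam spans the tops of two tables. The clear span between the two tables is 990 mm.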